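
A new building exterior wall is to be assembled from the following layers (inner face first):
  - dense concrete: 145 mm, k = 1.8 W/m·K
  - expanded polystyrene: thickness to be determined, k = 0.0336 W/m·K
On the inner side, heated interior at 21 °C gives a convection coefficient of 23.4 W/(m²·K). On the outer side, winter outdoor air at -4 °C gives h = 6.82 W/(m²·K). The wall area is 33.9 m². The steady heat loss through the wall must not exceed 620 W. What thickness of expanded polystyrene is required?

L ≈ 36.9 mm

Using the resistance-network approach (series):
R_inner film = 1/(h_i·A) = 1/(23.4×33.9) = 0.001261 K/W
R_dense concrete = L/(kA) = 0.145/(1.8×33.9) = 0.002376 K/W
R_outer film = 1/(h_o·A) = 1/(6.82×33.9) = 0.004325 K/W
Sum of the known resistances R_other = 0.007962 K/W
Required total resistance R_tot = ΔT/Q_allow = 25/620 = 0.04032 K/W
R_expanded polystyrene = R_tot − R_other = 0.03236 K/W
L = R·k·A = 0.03236×0.0336×33.9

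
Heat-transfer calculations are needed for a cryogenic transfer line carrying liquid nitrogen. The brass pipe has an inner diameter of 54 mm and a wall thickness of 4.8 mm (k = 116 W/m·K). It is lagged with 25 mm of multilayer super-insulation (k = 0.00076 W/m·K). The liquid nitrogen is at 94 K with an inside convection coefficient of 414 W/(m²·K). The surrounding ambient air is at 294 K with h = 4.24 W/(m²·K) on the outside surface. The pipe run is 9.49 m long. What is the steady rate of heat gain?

Q ≈ 15.5 W

Radial resistances (cylindrical: R_cond = ln(r_o/r_i)/(2πkL), R_conv = 1/(h·2πrL)):
R_inner film = 1/(h_i·2πr₁L) = 1/(414×2π×0.027×9.49) = 0.0015 K/W
R_brass pipe wall = ln(31.8/27)/(2π×116×9.49) = 2.366×10^-5 K/W
R_multilayer super-insulation = ln(56.8/31.8)/(2π×0.00076×9.49) = 12.8 K/W
R_outer film = 1/(h_o·2πr_oL) = 1/(4.24×2π×0.0568×9.49) = 0.06964 K/W
R_total = 12.87 K/W
Q = ΔT/R_total = 200/12.87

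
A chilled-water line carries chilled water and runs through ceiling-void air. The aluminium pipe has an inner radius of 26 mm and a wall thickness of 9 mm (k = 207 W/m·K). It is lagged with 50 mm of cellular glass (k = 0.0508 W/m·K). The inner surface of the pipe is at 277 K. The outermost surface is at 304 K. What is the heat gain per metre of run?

Radial resistances (cylindrical: R_cond = ln(r_o/r_i)/(2πkL), R_conv = 1/(h·2πrL)):
R_aluminium pipe wall = ln(35/26)/(2π×207×1) = 2.285×10^-4 K/W
R_cellular glass = ln(85/35)/(2π×0.0508×1) = 2.78 K/W
R_total = 2.78 K/W
Q = ΔT/R_total = 27/2.78

q′ ≈ 9.71 W/m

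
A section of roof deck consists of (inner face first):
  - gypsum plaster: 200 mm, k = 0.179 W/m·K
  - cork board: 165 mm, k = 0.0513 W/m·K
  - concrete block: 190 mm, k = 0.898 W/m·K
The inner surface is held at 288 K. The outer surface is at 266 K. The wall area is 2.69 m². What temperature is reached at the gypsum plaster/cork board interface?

Series thermal resistances:
R_gypsum plaster = L/(kA) = 0.2/(0.179×2.69) = 0.4154 K/W
R_cork board = L/(kA) = 0.165/(0.0513×2.69) = 1.196 K/W
R_concrete block = L/(kA) = 0.19/(0.898×2.69) = 0.07865 K/W
R_total = 1.69 K/W;  Q = ΔT/R_total = 22/1.69 = 13.02 W
T_interface = T_inner − Q·ΣR(inner→interface) = 288 − 13×0.4154

T ≈ 283 K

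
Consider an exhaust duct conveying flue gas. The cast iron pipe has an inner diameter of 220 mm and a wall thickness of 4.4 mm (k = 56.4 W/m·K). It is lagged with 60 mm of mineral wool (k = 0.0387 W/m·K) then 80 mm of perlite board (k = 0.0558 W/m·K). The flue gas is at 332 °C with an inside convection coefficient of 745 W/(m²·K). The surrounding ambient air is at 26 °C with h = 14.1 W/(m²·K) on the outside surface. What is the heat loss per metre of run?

q′ ≈ 107 W/m

For a radial system each layer contributes R = ln(r_out/r_in)/(2πkL); films add R = 1/(hA).
R_inner film = 1/(h_i·2πr₁L) = 1/(745×2π×0.11×1) = 0.001942 K/W
R_cast iron pipe wall = ln(114.4/110)/(2π×56.4×1) = 1.107×10^-4 K/W
R_mineral wool = ln(174.4/114.4)/(2π×0.0387×1) = 1.734 K/W
R_perlite board = ln(254.4/174.4)/(2π×0.0558×1) = 1.077 K/W
R_outer film = 1/(h_o·2πr_oL) = 1/(14.1×2π×0.2544×1) = 0.04437 K/W
R_total = 2.857 K/W
Q = ΔT/R_total = 306/2.857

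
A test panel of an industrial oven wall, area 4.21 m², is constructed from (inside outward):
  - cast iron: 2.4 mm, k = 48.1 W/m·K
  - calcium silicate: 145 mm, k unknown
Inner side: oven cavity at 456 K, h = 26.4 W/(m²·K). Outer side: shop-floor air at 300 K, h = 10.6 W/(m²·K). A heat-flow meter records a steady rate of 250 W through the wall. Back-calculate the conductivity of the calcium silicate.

k ≈ 0.0581 W/(m·K)

Thermal resistances in series:
R_inner film = 1/(h_i·A) = 1/(26.4×4.21) = 0.008997 K/W
R_cast iron = L/(kA) = 0.0024/(48.1×4.21) = 1.185×10^-5 K/W
R_outer film = 1/(h_o·A) = 1/(10.6×4.21) = 0.02241 K/W
Sum of known resistances R_other = 0.03142 K/W
Total R = ΔT/Q = 156/250 = 0.624 K/W
R_calcium silicate = R_total − R_other = 0.5926 K/W
k = L/(R·A) = 0.145/(0.5926×4.21)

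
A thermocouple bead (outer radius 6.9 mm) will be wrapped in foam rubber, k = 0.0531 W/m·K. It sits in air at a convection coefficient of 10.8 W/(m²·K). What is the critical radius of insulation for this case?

r_cr ≈ 9.83 mm

For a sphere r_cr = 2k/h = 2×0.0531/10.8
r_cr = 9.83 mm; since the bare radius (6.9 mm) is below r_cr, adding a thin layer of insulation will *increase* heat loss.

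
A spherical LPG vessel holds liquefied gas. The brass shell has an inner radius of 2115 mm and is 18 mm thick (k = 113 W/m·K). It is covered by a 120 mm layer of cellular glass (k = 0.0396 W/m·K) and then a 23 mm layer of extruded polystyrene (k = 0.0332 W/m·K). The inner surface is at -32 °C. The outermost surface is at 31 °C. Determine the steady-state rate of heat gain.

Spherical conduction: R = (1/r_in − 1/r_out)/(4πk) per layer; series-sum.
R_brass shell = (1/2.115 − 1/2.133)/(4π×113) = 2.81×10^-6 K/W
R_cellular glass = (1/2.133 − 1/2.253)/(4π×0.0396) = 0.05018 K/W
R_extruded polystyrene = (1/2.253 − 1/2.276)/(4π×0.0332) = 0.01075 K/W
R_total = 0.06093 K/W
Q = ΔT/R_total = 63/0.06093

Q ≈ 1030 W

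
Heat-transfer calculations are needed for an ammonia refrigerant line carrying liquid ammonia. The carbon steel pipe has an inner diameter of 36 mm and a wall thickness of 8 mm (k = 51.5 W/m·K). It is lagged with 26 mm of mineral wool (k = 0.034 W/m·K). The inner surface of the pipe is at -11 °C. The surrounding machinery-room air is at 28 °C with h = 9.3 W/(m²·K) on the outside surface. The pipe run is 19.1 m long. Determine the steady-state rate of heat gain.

For a radial system each layer contributes R = ln(r_out/r_in)/(2πkL); films add R = 1/(hA).
R_carbon steel pipe wall = ln(26/18)/(2π×51.5×19.1) = 5.95×10^-5 K/W
R_mineral wool = ln(52/26)/(2π×0.034×19.1) = 0.1699 K/W
R_outer film = 1/(h_o·2πr_oL) = 1/(9.3×2π×0.052×19.1) = 0.01723 K/W
R_total = 0.1872 K/W
Q = ΔT/R_total = 39/0.1872

Q ≈ 208 W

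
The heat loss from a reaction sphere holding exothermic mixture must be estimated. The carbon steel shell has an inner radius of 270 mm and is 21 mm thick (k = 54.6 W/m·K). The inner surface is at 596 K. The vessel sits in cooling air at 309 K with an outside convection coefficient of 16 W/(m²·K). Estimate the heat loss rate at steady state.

Q ≈ 4850 W

Spherical conduction: R = (1/r_in − 1/r_out)/(4πk) per layer; series-sum.
R_carbon steel shell = (1/0.27 − 1/0.291)/(4π×54.6) = 3.895×10^-4 K/W
R_outer film = 1/(h·4πr_o²) = 1/(16×4π×0.291²) = 0.05873 K/W
R_total = 0.05912 K/W
Q = ΔT/R_total = 287/0.05912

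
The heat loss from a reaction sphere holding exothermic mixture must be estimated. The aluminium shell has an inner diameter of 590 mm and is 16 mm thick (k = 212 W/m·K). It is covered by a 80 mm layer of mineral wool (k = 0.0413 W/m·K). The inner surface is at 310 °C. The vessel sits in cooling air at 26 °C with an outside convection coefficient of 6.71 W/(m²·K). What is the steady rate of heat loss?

Q ≈ 211 W

Spherical conduction: R = (1/r_in − 1/r_out)/(4πk) per layer; series-sum.
R_aluminium shell = (1/0.295 − 1/0.311)/(4π×212) = 6.546×10^-5 K/W
R_mineral wool = (1/0.311 − 1/0.391)/(4π×0.0413) = 1.268 K/W
R_outer film = 1/(h·4πr_o²) = 1/(6.71×4π×0.391²) = 0.07757 K/W
R_total = 1.345 K/W
Q = ΔT/R_total = 284/1.345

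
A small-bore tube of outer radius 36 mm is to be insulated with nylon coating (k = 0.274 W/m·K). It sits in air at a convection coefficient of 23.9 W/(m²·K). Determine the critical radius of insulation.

For a cylinder r_cr = k/h = 0.274/23.9
r_cr = 11.5 mm; since the bare radius (36 mm) is above r_cr, any added insulation will reduce heat loss.

r_cr ≈ 11.5 mm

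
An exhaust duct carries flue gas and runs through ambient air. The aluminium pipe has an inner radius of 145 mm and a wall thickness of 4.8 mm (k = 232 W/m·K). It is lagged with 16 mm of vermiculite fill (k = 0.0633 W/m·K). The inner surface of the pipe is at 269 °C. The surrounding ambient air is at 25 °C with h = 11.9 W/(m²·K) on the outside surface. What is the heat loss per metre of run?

q′ ≈ 727 W/m

Radial resistances (cylindrical: R_cond = ln(r_o/r_i)/(2πkL), R_conv = 1/(h·2πrL)):
R_aluminium pipe wall = ln(149.8/145)/(2π×232×1) = 2.234×10^-5 K/W
R_vermiculite fill = ln(165.8/149.8)/(2π×0.0633×1) = 0.2552 K/W
R_outer film = 1/(h_o·2πr_oL) = 1/(11.9×2π×0.1658×1) = 0.08067 K/W
R_total = 0.3358 K/W
Q = ΔT/R_total = 244/0.3358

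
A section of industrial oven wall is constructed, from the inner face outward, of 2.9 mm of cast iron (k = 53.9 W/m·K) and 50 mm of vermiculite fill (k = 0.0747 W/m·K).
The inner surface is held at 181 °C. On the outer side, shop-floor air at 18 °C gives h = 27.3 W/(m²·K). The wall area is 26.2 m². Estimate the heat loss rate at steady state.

Model the wall as resistances in series:
R_cast iron = L/(kA) = 0.0029/(53.9×26.2) = 2.054×10^-6 K/W
R_vermiculite fill = L/(kA) = 0.05/(0.0747×26.2) = 0.02555 K/W
R_outer film = 1/(h_o·A) = 1/(27.3×26.2) = 0.001398 K/W
R_total = 0.02695 K/W
Q = ΔT / R_total = 163 / 0.02695

Q ≈ 6050 W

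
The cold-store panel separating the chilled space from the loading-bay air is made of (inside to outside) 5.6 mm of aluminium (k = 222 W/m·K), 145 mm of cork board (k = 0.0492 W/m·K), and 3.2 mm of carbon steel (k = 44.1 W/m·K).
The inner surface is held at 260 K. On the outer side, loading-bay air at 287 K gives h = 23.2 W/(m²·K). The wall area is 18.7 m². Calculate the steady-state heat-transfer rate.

Q ≈ 169 W

Model the wall as resistances in series:
R_aluminium = L/(kA) = 0.0056/(222×18.7) = 1.349×10^-6 K/W
R_cork board = L/(kA) = 0.145/(0.0492×18.7) = 0.1576 K/W
R_carbon steel = L/(kA) = 0.0032/(44.1×18.7) = 3.88×10^-6 K/W
R_outer film = 1/(h_o·A) = 1/(23.2×18.7) = 0.002305 K/W
R_total = 0.1599 K/W
Q = ΔT / R_total = 27 / 0.1599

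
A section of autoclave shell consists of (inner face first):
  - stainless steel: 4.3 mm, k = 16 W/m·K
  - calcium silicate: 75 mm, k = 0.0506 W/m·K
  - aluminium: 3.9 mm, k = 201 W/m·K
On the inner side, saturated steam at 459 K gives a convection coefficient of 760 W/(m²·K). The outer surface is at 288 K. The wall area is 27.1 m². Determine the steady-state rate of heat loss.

Q ≈ 3120 W

Using the resistance-network approach (series):
R_inner film = 1/(h_i·A) = 1/(760×27.1) = 4.855×10^-5 K/W
R_stainless steel = L/(kA) = 0.0043/(16×27.1) = 9.917×10^-6 K/W
R_calcium silicate = L/(kA) = 0.075/(0.0506×27.1) = 0.05469 K/W
R_aluminium = L/(kA) = 0.0039/(201×27.1) = 7.16×10^-7 K/W
R_total = 0.05475 K/W
Q = ΔT / R_total = 171 / 0.05475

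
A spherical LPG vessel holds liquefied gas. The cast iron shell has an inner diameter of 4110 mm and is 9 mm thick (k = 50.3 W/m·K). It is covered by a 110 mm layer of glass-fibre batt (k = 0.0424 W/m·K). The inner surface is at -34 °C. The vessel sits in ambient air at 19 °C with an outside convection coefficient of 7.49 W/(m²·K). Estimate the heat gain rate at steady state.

Radial (spherical) resistances in series:
R_cast iron shell = (1/2.055 − 1/2.064)/(4π×50.3) = 3.357×10^-6 K/W
R_glass-fibre batt = (1/2.064 − 1/2.174)/(4π×0.0424) = 0.04601 K/W
R_outer film = 1/(h·4πr_o²) = 1/(7.49×4π×2.174²) = 0.002248 K/W
R_total = 0.04826 K/W
Q = ΔT/R_total = 53/0.04826

Q ≈ 1100 W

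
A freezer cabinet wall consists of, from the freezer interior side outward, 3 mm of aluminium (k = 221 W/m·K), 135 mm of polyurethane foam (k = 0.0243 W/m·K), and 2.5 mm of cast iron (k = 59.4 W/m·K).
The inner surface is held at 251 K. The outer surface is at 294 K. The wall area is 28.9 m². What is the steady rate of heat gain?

Q ≈ 224 W

Thermal resistances in series:
R_aluminium = L/(kA) = 0.003/(221×28.9) = 4.697×10^-7 K/W
R_polyurethane foam = L/(kA) = 0.135/(0.0243×28.9) = 0.1922 K/W
R_cast iron = L/(kA) = 0.0025/(59.4×28.9) = 1.456×10^-6 K/W
R_total = 0.1922 K/W
Q = ΔT / R_total = 43 / 0.1922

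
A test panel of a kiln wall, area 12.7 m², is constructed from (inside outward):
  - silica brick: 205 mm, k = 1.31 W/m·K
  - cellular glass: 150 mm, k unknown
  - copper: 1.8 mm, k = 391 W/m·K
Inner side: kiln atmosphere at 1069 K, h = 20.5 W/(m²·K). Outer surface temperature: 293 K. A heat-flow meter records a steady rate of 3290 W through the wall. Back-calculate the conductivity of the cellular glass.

k ≈ 0.0538 W/(m·K)

Series thermal resistances:
R_inner film = 1/(h_i·A) = 1/(20.5×12.7) = 0.003841 K/W
R_silica brick = L/(kA) = 0.205/(1.31×12.7) = 0.01232 K/W
R_copper = L/(kA) = 0.0018/(391×12.7) = 3.625×10^-7 K/W
Sum of known resistances R_other = 0.01616 K/W
Total R = ΔT/Q = 776/3290 = 0.2359 K/W
R_cellular glass = R_total − R_other = 0.2197 K/W
k = L/(R·A) = 0.15/(0.2197×12.7)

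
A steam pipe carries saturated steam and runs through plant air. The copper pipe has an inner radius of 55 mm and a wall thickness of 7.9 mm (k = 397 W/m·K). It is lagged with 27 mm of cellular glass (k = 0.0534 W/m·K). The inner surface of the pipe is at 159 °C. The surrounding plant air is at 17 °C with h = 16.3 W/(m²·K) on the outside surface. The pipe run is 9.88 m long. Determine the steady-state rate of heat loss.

Q ≈ 1200 W

Cylindrical conduction, so R = ln(r₂/r₁)/(2πkL) per layer, in series:
R_copper pipe wall = ln(62.9/55)/(2π×397×9.88) = 5.446×10^-6 K/W
R_cellular glass = ln(89.9/62.9)/(2π×0.0534×9.88) = 0.1077 K/W
R_outer film = 1/(h_o·2πr_oL) = 1/(16.3×2π×0.0899×9.88) = 0.01099 K/W
R_total = 0.1187 K/W
Q = ΔT/R_total = 142/0.1187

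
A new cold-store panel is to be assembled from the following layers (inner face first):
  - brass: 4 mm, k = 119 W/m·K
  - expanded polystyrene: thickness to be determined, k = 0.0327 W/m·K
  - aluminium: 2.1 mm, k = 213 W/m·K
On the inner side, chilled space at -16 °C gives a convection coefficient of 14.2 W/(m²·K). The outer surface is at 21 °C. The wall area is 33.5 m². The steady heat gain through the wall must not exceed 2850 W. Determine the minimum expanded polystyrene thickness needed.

Thermal resistances in series:
R_inner film = 1/(h_i·A) = 1/(14.2×33.5) = 0.002102 K/W
R_brass = L/(kA) = 0.004/(119×33.5) = 1.003×10^-6 K/W
R_aluminium = L/(kA) = 0.0021/(213×33.5) = 2.943×10^-7 K/W
Sum of the known resistances R_other = 0.002103 K/W
Required total resistance R_tot = ΔT/Q_allow = 37/2850 = 0.01298 K/W
R_expanded polystyrene = R_tot − R_other = 0.01088 K/W
L = R·k·A = 0.01088×0.0327×33.5

L ≈ 11.9 mm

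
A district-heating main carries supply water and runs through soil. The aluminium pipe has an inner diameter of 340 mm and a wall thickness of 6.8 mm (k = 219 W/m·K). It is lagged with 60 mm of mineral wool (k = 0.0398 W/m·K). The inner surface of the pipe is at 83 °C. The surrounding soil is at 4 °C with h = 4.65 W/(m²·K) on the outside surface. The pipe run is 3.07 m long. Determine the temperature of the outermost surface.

T ≈ 12.7 °C

Per-layer cylindrical resistances, series-summed:
R_aluminium pipe wall = ln(176.8/170)/(2π×219×3.07) = 9.284×10^-6 K/W
R_mineral wool = ln(236.8/176.8)/(2π×0.0398×3.07) = 0.3806 K/W
R_outer film = 1/(h_o·2πr_oL) = 1/(4.65×2π×0.2368×3.07) = 0.04708 K/W
R_total = 0.4277 K/W
Q = ΔT/R_total = 79/0.4277
Q = 185 W
T_interface = T_inner − Q·ΣR(inner→interface) = 83 − 185×0.3806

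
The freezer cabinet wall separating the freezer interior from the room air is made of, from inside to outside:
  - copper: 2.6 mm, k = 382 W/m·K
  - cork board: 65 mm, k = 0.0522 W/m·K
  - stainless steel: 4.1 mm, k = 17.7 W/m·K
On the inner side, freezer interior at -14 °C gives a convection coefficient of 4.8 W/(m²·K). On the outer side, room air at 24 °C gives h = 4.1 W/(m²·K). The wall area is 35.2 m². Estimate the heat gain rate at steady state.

Series thermal resistances:
R_inner film = 1/(h_i·A) = 1/(4.8×35.2) = 0.005919 K/W
R_copper = L/(kA) = 0.0026/(382×35.2) = 1.934×10^-7 K/W
R_cork board = L/(kA) = 0.065/(0.0522×35.2) = 0.03538 K/W
R_stainless steel = L/(kA) = 0.0041/(17.7×35.2) = 6.581×10^-6 K/W
R_outer film = 1/(h_o·A) = 1/(4.1×35.2) = 0.006929 K/W
R_total = 0.04823 K/W
Q = ΔT / R_total = 38 / 0.04823

Q ≈ 788 W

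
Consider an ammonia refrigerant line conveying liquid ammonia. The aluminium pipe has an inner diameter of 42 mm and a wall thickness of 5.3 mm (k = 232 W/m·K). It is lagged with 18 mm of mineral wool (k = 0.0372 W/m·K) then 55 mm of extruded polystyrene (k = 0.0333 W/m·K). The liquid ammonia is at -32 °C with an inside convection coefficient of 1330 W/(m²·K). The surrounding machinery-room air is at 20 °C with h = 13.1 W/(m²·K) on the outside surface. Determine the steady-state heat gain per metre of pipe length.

For a radial system each layer contributes R = ln(r_out/r_in)/(2πkL); films add R = 1/(hA).
R_inner film = 1/(h_i·2πr₁L) = 1/(1330×2π×0.021×1) = 0.005698 K/W
R_aluminium pipe wall = ln(26.3/21)/(2π×232×1) = 1.544×10^-4 K/W
R_mineral wool = ln(44.3/26.3)/(2π×0.0372×1) = 2.231 K/W
R_extruded polystyrene = ln(99.3/44.3)/(2π×0.0333×1) = 3.858 K/W
R_outer film = 1/(h_o·2πr_oL) = 1/(13.1×2π×0.0993×1) = 0.1223 K/W
R_total = 6.217 K/W
Q = ΔT/R_total = 52/6.217

q′ ≈ 8.36 W/m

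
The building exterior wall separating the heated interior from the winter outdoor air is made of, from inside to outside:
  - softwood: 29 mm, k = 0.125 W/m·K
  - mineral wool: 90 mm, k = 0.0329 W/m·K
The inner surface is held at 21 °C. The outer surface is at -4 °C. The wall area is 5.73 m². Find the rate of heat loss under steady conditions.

Treating each layer as a thermal resistance in series:
R_softwood = L/(kA) = 0.029/(0.125×5.73) = 0.04049 K/W
R_mineral wool = L/(kA) = 0.09/(0.0329×5.73) = 0.4774 K/W
R_total = 0.5179 K/W
Q = ΔT / R_total = 25 / 0.5179

Q ≈ 48.3 W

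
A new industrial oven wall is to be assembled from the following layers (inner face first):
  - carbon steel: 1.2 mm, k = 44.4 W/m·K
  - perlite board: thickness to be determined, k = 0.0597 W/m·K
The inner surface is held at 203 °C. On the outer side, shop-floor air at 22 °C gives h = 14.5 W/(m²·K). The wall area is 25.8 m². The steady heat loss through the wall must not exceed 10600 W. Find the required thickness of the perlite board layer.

L ≈ 22.2 mm

Model the wall as resistances in series:
R_carbon steel = L/(kA) = 0.0012/(44.4×25.8) = 1.048×10^-6 K/W
R_outer film = 1/(h_o·A) = 1/(14.5×25.8) = 0.002673 K/W
Sum of the known resistances R_other = 0.002674 K/W
Required total resistance R_tot = ΔT/Q_allow = 181/10600 = 0.01708 K/W
R_perlite board = R_tot − R_other = 0.0144 K/W
L = R·k·A = 0.0144×0.0597×25.8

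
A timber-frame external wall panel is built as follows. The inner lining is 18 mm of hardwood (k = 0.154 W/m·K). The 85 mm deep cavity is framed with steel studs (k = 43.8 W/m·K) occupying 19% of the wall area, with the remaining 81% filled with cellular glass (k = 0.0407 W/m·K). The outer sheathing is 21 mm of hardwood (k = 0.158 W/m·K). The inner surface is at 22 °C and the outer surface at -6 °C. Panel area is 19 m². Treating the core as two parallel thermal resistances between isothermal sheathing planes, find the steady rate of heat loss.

Sheathing layers in series; stud and cavity paths in parallel between them.
R_inner = 0.018/(0.154×19) = 0.006152 K/W
R_stud  = 0.085/(43.8×0.19×19) = 5.376×10^-4 K/W
R_cav   = 0.085/(0.0407×0.81×19) = 0.1357 K/W
1/R_core = 1/R_stud + 1/R_cav → R_core = 5.355×10^-4 K/W
R_outer = 0.021/(0.158×19) = 0.006995 K/W
R_total = 0.01368 K/W
Q = ΔT/R_total = 28/0.01368

Q ≈ 2050 W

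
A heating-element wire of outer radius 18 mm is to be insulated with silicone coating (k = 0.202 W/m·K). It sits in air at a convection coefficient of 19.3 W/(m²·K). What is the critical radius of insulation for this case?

For a cylinder r_cr = k/h = 0.202/19.3
r_cr = 10.5 mm; since the bare radius (18 mm) is above r_cr, any added insulation will reduce heat loss.

r_cr ≈ 10.5 mm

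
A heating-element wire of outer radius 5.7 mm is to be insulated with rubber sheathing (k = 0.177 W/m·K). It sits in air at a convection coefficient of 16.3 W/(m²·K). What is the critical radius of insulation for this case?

For a cylinder r_cr = k/h = 0.177/16.3
r_cr = 10.9 mm; since the bare radius (5.7 mm) is below r_cr, adding a thin layer of insulation will *increase* heat loss.

r_cr ≈ 10.9 mm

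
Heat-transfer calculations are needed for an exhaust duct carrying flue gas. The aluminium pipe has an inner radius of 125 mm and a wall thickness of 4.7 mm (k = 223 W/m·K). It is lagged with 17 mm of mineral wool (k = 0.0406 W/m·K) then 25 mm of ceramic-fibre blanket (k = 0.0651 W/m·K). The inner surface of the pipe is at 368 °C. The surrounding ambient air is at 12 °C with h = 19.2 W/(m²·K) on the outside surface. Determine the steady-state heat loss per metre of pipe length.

Cylindrical conduction, so R = ln(r₂/r₁)/(2πkL) per layer, in series:
R_aluminium pipe wall = ln(129.7/125)/(2π×223×1) = 2.634×10^-5 K/W
R_mineral wool = ln(146.7/129.7)/(2π×0.0406×1) = 0.4828 K/W
R_ceramic-fibre blanket = ln(171.7/146.7)/(2π×0.0651×1) = 0.3847 K/W
R_outer film = 1/(h_o·2πr_oL) = 1/(19.2×2π×0.1717×1) = 0.04828 K/W
R_total = 0.9158 K/W
Q = ΔT/R_total = 356/0.9158

q′ ≈ 389 W/m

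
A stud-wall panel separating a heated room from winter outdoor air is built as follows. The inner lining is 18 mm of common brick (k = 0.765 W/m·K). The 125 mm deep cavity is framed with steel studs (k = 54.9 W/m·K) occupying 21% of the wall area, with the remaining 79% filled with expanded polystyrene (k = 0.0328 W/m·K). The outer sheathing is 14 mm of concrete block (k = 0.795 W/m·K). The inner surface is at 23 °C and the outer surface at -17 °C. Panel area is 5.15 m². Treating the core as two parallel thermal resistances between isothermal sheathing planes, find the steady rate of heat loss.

Q ≈ 3960 W

Sheathing layers in series; stud and cavity paths in parallel between them.
R_inner = 0.018/(0.765×5.15) = 0.004569 K/W
R_stud  = 0.125/(54.9×0.21×5.15) = 0.002105 K/W
R_cav   = 0.125/(0.0328×0.79×5.15) = 0.9367 K/W
1/R_core = 1/R_stud + 1/R_cav → R_core = 0.002101 K/W
R_outer = 0.014/(0.795×5.15) = 0.003419 K/W
R_total = 0.01009 K/W
Q = ΔT/R_total = 40/0.01009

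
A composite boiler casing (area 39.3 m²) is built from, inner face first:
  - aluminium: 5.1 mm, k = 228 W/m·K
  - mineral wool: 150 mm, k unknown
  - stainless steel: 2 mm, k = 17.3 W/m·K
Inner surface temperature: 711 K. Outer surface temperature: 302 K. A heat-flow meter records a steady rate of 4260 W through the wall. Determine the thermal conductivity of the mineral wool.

Model the wall as resistances in series:
R_aluminium = L/(kA) = 0.0051/(228×39.3) = 5.692×10^-7 K/W
R_stainless steel = L/(kA) = 0.002/(17.3×39.3) = 2.942×10^-6 K/W
Sum of known resistances R_other = 3.511×10^-6 K/W
Total R = ΔT/Q = 409/4260 = 0.09601 K/W
R_mineral wool = R_total − R_other = 0.09601 K/W
k = L/(R·A) = 0.15/(0.09601×39.3)

k ≈ 0.0398 W/(m·K)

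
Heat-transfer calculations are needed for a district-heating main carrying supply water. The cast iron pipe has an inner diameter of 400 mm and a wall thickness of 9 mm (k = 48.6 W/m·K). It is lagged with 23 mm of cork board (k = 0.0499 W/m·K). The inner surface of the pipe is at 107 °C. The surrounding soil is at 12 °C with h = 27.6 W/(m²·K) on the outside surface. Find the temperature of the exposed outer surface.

Treating each annulus and film as a series resistance:
R_cast iron pipe wall = ln(209/200)/(2π×48.6×1) = 1.441×10^-4 K/W
R_cork board = ln(232/209)/(2π×0.0499×1) = 0.333 K/W
R_outer film = 1/(h_o·2πr_oL) = 1/(27.6×2π×0.232×1) = 0.02486 K/W
R_total = 0.358 K/W
Q = ΔT/R_total = 95/0.358
Q = 265 W/m
T_interface = T_inner − Q·ΣR(inner→interface) = 107 − 265×0.3331

T ≈ 18.6 °C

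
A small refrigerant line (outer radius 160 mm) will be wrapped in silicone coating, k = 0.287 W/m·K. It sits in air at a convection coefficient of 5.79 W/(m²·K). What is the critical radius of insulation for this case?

For a cylinder r_cr = k/h = 0.287/5.79
r_cr = 49.6 mm; since the bare radius (160 mm) is above r_cr, any added insulation will reduce heat loss.

r_cr ≈ 49.6 mm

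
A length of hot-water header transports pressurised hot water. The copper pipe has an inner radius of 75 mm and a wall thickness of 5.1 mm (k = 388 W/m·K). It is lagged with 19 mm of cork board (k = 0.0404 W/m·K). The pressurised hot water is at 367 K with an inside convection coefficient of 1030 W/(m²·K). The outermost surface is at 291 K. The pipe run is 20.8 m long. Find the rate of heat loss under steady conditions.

For a radial system each layer contributes R = ln(r_out/r_in)/(2πkL); films add R = 1/(hA).
R_inner film = 1/(h_i·2πr₁L) = 1/(1030×2π×0.075×20.8) = 9.905×10^-5 K/W
R_copper pipe wall = ln(80.1/75)/(2π×388×20.8) = 1.297×10^-6 K/W
R_cork board = ln(99.1/80.1)/(2π×0.0404×20.8) = 0.04031 K/W
R_total = 0.04041 K/W
Q = ΔT/R_total = 76/0.04041

Q ≈ 1880 W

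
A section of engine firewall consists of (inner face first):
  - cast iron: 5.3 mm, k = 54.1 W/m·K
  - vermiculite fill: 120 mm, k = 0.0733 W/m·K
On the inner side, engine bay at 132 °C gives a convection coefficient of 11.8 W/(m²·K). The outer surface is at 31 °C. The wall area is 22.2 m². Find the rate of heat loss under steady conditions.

Thermal resistances in series:
R_inner film = 1/(h_i·A) = 1/(11.8×22.2) = 0.003817 K/W
R_cast iron = L/(kA) = 0.0053/(54.1×22.2) = 4.413×10^-6 K/W
R_vermiculite fill = L/(kA) = 0.12/(0.0733×22.2) = 0.07374 K/W
R_total = 0.07757 K/W
Q = ΔT / R_total = 101 / 0.07757

Q ≈ 1300 W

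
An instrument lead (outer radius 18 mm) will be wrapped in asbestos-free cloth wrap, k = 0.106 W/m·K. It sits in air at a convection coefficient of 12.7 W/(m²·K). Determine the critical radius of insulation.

For a cylinder r_cr = k/h = 0.106/12.7
r_cr = 8.35 mm; since the bare radius (18 mm) is above r_cr, any added insulation will reduce heat loss.

r_cr ≈ 8.35 mm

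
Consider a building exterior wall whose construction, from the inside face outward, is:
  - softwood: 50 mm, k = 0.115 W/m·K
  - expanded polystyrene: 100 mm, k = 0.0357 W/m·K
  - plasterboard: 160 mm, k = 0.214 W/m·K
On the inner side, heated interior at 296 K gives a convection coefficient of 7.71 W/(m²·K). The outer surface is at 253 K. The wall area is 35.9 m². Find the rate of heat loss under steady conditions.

Using the resistance-network approach (series):
R_inner film = 1/(h_i·A) = 1/(7.71×35.9) = 0.003613 K/W
R_softwood = L/(kA) = 0.05/(0.115×35.9) = 0.01211 K/W
R_expanded polystyrene = L/(kA) = 0.1/(0.0357×35.9) = 0.07803 K/W
R_plasterboard = L/(kA) = 0.16/(0.214×35.9) = 0.02083 K/W
R_total = 0.1146 K/W
Q = ΔT / R_total = 43 / 0.1146

Q ≈ 375 W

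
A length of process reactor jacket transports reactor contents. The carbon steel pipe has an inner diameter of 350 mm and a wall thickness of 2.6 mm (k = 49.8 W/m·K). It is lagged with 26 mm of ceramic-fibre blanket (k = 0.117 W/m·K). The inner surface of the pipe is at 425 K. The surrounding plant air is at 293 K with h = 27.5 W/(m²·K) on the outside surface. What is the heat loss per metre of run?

q′ ≈ 616 W/m

For a radial system each layer contributes R = ln(r_out/r_in)/(2πkL); films add R = 1/(hA).
R_carbon steel pipe wall = ln(177.6/175)/(2π×49.8×1) = 4.713×10^-5 K/W
R_ceramic-fibre blanket = ln(203.6/177.6)/(2π×0.117×1) = 0.1858 K/W
R_outer film = 1/(h_o·2πr_oL) = 1/(27.5×2π×0.2036×1) = 0.02843 K/W
R_total = 0.2143 K/W
Q = ΔT/R_total = 132/0.2143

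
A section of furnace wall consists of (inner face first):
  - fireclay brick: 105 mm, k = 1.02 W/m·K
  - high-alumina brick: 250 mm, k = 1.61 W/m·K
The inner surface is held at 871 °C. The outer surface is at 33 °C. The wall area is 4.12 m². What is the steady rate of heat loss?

Q ≈ 13400 W

Treating each layer as a thermal resistance in series:
R_fireclay brick = L/(kA) = 0.105/(1.02×4.12) = 0.02499 K/W
R_high-alumina brick = L/(kA) = 0.25/(1.61×4.12) = 0.03769 K/W
R_total = 0.06267 K/W
Q = ΔT / R_total = 838 / 0.06267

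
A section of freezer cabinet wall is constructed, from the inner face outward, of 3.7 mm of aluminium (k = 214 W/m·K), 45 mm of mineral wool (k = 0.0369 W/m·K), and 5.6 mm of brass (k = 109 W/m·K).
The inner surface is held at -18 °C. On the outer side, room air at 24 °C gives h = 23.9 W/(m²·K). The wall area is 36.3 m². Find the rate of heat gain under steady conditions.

Q ≈ 1210 W

Thermal resistances in series:
R_aluminium = L/(kA) = 0.0037/(214×36.3) = 4.763×10^-7 K/W
R_mineral wool = L/(kA) = 0.045/(0.0369×36.3) = 0.0336 K/W
R_brass = L/(kA) = 0.0056/(109×36.3) = 1.415×10^-6 K/W
R_outer film = 1/(h_o·A) = 1/(23.9×36.3) = 0.001153 K/W
R_total = 0.03475 K/W
Q = ΔT / R_total = 42 / 0.03475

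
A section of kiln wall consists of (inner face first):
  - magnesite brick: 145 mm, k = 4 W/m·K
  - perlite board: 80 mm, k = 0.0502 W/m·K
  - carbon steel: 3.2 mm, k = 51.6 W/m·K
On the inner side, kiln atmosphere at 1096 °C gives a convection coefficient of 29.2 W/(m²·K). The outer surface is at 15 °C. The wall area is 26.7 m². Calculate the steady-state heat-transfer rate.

Q ≈ 17300 W

Treating each layer as a thermal resistance in series:
R_inner film = 1/(h_i·A) = 1/(29.2×26.7) = 0.001283 K/W
R_magnesite brick = L/(kA) = 0.145/(4×26.7) = 0.001358 K/W
R_perlite board = L/(kA) = 0.08/(0.0502×26.7) = 0.05969 K/W
R_carbon steel = L/(kA) = 0.0032/(51.6×26.7) = 2.323×10^-6 K/W
R_total = 0.06233 K/W
Q = ΔT / R_total = 1081 / 0.06233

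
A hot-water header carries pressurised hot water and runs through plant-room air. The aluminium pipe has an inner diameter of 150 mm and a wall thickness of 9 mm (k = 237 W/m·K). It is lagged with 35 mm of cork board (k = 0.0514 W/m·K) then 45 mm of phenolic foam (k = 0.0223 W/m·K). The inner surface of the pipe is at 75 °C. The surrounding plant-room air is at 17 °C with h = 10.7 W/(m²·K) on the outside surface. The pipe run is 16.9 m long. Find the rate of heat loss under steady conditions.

Radial resistances (cylindrical: R_cond = ln(r_o/r_i)/(2πkL), R_conv = 1/(h·2πrL)):
R_aluminium pipe wall = ln(84/75)/(2π×237×16.9) = 4.503×10^-6 K/W
R_cork board = ln(119/84)/(2π×0.0514×16.9) = 0.06382 K/W
R_phenolic foam = ln(164/119)/(2π×0.0223×16.9) = 0.1355 K/W
R_outer film = 1/(h_o·2πr_oL) = 1/(10.7×2π×0.164×16.9) = 0.005367 K/W
R_total = 0.2046 K/W
Q = ΔT/R_total = 58/0.2046

Q ≈ 283 W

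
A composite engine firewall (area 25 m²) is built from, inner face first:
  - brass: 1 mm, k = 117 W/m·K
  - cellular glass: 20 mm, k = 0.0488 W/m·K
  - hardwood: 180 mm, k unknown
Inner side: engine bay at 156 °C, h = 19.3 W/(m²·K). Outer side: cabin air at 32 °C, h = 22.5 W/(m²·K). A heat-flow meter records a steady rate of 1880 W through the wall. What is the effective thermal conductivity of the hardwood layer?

Treating each layer as a thermal resistance in series:
R_inner film = 1/(h_i·A) = 1/(19.3×25) = 0.002073 K/W
R_brass = L/(kA) = 0.001/(117×25) = 3.419×10^-7 K/W
R_cellular glass = L/(kA) = 0.02/(0.0488×25) = 0.01639 K/W
R_outer film = 1/(h_o·A) = 1/(22.5×25) = 0.001778 K/W
Sum of known resistances R_other = 0.02024 K/W
Total R = ΔT/Q = 124/1880 = 0.06596 K/W
R_hardwood = R_total − R_other = 0.04571 K/W
k = L/(R·A) = 0.18/(0.04571×25)

k ≈ 0.158 W/(m·K)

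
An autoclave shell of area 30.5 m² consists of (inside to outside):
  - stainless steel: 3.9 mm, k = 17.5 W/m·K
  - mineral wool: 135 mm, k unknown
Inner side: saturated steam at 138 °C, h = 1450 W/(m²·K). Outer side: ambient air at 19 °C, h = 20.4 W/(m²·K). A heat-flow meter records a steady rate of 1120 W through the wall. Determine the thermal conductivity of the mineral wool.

k ≈ 0.0423 W/(m·K)

Series thermal resistances:
R_inner film = 1/(h_i·A) = 1/(1450×30.5) = 2.261×10^-5 K/W
R_stainless steel = L/(kA) = 0.0039/(17.5×30.5) = 7.307×10^-6 K/W
R_outer film = 1/(h_o·A) = 1/(20.4×30.5) = 0.001607 K/W
Sum of known resistances R_other = 0.001637 K/W
Total R = ΔT/Q = 119/1120 = 0.1062 K/W
R_mineral wool = R_total − R_other = 0.1046 K/W
k = L/(R·A) = 0.135/(0.1046×30.5)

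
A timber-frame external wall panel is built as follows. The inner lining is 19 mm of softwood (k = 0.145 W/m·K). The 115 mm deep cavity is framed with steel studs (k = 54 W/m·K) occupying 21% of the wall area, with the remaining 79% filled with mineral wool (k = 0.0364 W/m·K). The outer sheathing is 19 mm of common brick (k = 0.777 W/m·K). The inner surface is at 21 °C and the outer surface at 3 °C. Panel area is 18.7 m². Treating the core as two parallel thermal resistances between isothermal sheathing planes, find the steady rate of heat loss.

Q ≈ 2030 W

Sheathing layers in series; stud and cavity paths in parallel between them.
R_inner = 0.019/(0.145×18.7) = 0.007007 K/W
R_stud  = 0.115/(54×0.21×18.7) = 5.423×10^-4 K/W
R_cav   = 0.115/(0.0364×0.79×18.7) = 0.2139 K/W
1/R_core = 1/R_stud + 1/R_cav → R_core = 5.409×10^-4 K/W
R_outer = 0.019/(0.777×18.7) = 0.001308 K/W
R_total = 0.008856 K/W
Q = ΔT/R_total = 18/0.008856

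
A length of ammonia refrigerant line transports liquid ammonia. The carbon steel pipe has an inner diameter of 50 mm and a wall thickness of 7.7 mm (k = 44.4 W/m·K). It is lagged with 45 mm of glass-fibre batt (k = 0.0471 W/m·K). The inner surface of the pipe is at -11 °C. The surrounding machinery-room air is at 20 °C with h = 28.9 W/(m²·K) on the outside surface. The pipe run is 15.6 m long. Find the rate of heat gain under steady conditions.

Cylindrical conduction, so R = ln(r₂/r₁)/(2πkL) per layer, in series:
R_carbon steel pipe wall = ln(32.7/25)/(2π×44.4×15.6) = 6.17×10^-5 K/W
R_glass-fibre batt = ln(77.7/32.7)/(2π×0.0471×15.6) = 0.1875 K/W
R_outer film = 1/(h_o·2πr_oL) = 1/(28.9×2π×0.0777×15.6) = 0.004543 K/W
R_total = 0.1921 K/W
Q = ΔT/R_total = 31/0.1921

Q ≈ 161 W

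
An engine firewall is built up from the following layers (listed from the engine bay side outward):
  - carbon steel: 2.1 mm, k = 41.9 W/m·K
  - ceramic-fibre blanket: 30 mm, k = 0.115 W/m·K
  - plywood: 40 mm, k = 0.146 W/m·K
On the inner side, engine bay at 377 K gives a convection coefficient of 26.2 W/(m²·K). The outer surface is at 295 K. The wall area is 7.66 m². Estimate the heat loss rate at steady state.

Q ≈ 1100 W

Thermal resistances in series:
R_inner film = 1/(h_i·A) = 1/(26.2×7.66) = 0.004983 K/W
R_carbon steel = L/(kA) = 0.0021/(41.9×7.66) = 6.543×10^-6 K/W
R_ceramic-fibre blanket = L/(kA) = 0.03/(0.115×7.66) = 0.03406 K/W
R_plywood = L/(kA) = 0.04/(0.146×7.66) = 0.03577 K/W
R_total = 0.07481 K/W
Q = ΔT / R_total = 82 / 0.07481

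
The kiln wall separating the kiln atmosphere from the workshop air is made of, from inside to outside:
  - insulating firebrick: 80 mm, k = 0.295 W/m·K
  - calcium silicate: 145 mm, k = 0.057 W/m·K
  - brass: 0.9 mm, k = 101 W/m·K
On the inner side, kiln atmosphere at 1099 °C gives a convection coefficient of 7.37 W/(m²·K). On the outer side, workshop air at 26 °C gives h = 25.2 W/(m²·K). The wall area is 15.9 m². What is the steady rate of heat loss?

Treating each layer as a thermal resistance in series:
R_inner film = 1/(h_i·A) = 1/(7.37×15.9) = 0.008534 K/W
R_insulating firebrick = L/(kA) = 0.08/(0.295×15.9) = 0.01706 K/W
R_calcium silicate = L/(kA) = 0.145/(0.057×15.9) = 0.16 K/W
R_brass = L/(kA) = 0.0009/(101×15.9) = 5.604×10^-7 K/W
R_outer film = 1/(h_o·A) = 1/(25.2×15.9) = 0.002496 K/W
R_total = 0.1881 K/W
Q = ΔT / R_total = 1073 / 0.1881

Q ≈ 5710 W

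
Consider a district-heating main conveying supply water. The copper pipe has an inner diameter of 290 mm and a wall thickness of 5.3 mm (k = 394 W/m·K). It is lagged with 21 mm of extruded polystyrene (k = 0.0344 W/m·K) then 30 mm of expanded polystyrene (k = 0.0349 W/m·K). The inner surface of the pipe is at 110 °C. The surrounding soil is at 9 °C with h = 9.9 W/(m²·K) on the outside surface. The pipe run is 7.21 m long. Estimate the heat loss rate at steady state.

Q ≈ 512 W

Per-layer cylindrical resistances, series-summed:
R_copper pipe wall = ln(150.3/145)/(2π×394×7.21) = 2.011×10^-6 K/W
R_extruded polystyrene = ln(171.3/150.3)/(2π×0.0344×7.21) = 0.08392 K/W
R_expanded polystyrene = ln(201.3/171.3)/(2π×0.0349×7.21) = 0.1021 K/W
R_outer film = 1/(h_o·2πr_oL) = 1/(9.9×2π×0.2013×7.21) = 0.01108 K/W
R_total = 0.1971 K/W
Q = ΔT/R_total = 101/0.1971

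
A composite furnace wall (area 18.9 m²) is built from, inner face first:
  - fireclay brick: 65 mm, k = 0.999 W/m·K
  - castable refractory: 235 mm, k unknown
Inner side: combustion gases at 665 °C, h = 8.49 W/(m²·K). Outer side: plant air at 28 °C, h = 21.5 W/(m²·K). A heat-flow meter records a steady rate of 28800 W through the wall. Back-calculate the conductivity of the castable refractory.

k ≈ 1.25 W/(m·K)

Thermal resistances in series:
R_inner film = 1/(h_i·A) = 1/(8.49×18.9) = 0.006232 K/W
R_fireclay brick = L/(kA) = 0.065/(0.999×18.9) = 0.003443 K/W
R_outer film = 1/(h_o·A) = 1/(21.5×18.9) = 0.002461 K/W
Sum of known resistances R_other = 0.01214 K/W
Total R = ΔT/Q = 637/28800 = 0.02212 K/W
R_castable refractory = R_total − R_other = 0.009982 K/W
k = L/(R·A) = 0.235/(0.009982×18.9)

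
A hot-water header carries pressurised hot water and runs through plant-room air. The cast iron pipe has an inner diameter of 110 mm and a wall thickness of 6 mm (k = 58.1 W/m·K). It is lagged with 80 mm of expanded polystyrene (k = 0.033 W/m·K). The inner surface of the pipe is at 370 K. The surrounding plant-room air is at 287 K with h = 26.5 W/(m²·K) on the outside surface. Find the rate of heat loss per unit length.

q′ ≈ 20.3 W/m

Per-layer cylindrical resistances, series-summed:
R_cast iron pipe wall = ln(61/55)/(2π×58.1×1) = 2.836×10^-4 K/W
R_expanded polystyrene = ln(141/61)/(2π×0.033×1) = 4.041 K/W
R_outer film = 1/(h_o·2πr_oL) = 1/(26.5×2π×0.141×1) = 0.04259 K/W
R_total = 4.084 K/W
Q = ΔT/R_total = 83/4.084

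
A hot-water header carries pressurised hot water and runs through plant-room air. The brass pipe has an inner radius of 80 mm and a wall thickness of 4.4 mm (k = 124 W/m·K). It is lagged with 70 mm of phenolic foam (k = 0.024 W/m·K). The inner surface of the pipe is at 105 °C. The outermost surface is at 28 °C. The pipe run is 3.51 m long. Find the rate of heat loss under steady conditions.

For a radial system each layer contributes R = ln(r_out/r_in)/(2πkL); films add R = 1/(hA).
R_brass pipe wall = ln(84.4/80)/(2π×124×3.51) = 1.958×10^-5 K/W
R_phenolic foam = ln(154.4/84.4)/(2π×0.024×3.51) = 1.141 K/W
R_total = 1.141 K/W
Q = ΔT/R_total = 77/1.141

Q ≈ 67.5 W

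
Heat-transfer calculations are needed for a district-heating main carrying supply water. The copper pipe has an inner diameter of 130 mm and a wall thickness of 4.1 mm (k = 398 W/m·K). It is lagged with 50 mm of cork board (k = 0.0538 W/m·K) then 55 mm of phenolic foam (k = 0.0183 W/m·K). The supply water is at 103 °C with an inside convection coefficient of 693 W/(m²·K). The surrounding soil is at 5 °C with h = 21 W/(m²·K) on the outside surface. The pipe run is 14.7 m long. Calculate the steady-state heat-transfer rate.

Q ≈ 290 W

For a radial system each layer contributes R = ln(r_out/r_in)/(2πkL); films add R = 1/(hA).
R_inner film = 1/(h_i·2πr₁L) = 1/(693×2π×0.065×14.7) = 2.404×10^-4 K/W
R_copper pipe wall = ln(69.1/65)/(2π×398×14.7) = 1.664×10^-6 K/W
R_cork board = ln(119.1/69.1)/(2π×0.0538×14.7) = 0.1096 K/W
R_phenolic foam = ln(174.1/119.1)/(2π×0.0183×14.7) = 0.2246 K/W
R_outer film = 1/(h_o·2πr_oL) = 1/(21×2π×0.1741×14.7) = 0.002961 K/W
R_total = 0.3374 K/W
Q = ΔT/R_total = 98/0.3374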